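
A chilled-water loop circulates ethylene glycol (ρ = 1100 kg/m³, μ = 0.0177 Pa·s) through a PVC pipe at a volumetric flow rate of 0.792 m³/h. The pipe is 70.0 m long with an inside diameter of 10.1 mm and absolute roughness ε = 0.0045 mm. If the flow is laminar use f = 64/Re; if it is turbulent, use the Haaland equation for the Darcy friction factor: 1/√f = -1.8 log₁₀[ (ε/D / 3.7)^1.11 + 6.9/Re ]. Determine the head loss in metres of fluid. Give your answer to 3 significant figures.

h_f ≈ 98.9 m

Q = 0.792 m³/h = 0.792/3600 = 0.00022 m³/s.
Cross-sectional area A = πD²/4 = π(0.0101)²/4 = 8.012e-05 m²; mean velocity V = Q/A = 0.00022/8.012e-05 = 2.746 m/s.
Reynolds number Re = ρVD/μ = 1100 · 2.746 · 0.0101 / 0.0177 = 1724.
Re < 2300 → laminar flow, so f = 64/Re = 64/1724 = 0.03713 (the turbulent correlation is not needed).
Darcy-Weisbach: ΔP = f(L/D)(ρV²/2) = 0.03713·(70/0.0101)·(1100·2.746²/2) = 0.03713·6931·4147 = 1.067e+06 Pa.
Head loss h_f = ΔP/(ρg) = 1.067e+06/(1100·9.81) = 98.9 m.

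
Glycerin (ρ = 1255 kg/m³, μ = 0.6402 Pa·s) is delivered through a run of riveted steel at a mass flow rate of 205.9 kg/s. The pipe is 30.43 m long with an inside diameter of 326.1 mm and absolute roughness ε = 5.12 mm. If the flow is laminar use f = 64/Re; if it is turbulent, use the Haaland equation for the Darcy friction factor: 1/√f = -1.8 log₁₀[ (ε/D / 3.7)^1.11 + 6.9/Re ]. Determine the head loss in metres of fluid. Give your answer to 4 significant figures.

h_f ≈ 0.9354 m

A = πD²/4 = π(0.3261)²/4 = 0.08352 m²; mean velocity V = ṁ/(ρA) = 205.9/(1255 · 0.08352) = 1.964 m/s.
Reynolds number Re = ρVD/μ = 1255 · 1.964 · 0.3261 / 0.64 = 1256.
Re < 2300 → laminar flow, so f = 64/Re = 64/1256 = 0.05097 (the turbulent correlation is not needed).
Darcy-Weisbach: ΔP = f(L/D)(ρV²/2) = 0.05097·(30.43/0.3261)·(1255·1.964²/2) = 0.05097·93.31·2421 = 1.152e+04 Pa.
Head loss h_f = ΔP/(ρg) = 1.152e+04/(1255·9.81) = 0.9354 m.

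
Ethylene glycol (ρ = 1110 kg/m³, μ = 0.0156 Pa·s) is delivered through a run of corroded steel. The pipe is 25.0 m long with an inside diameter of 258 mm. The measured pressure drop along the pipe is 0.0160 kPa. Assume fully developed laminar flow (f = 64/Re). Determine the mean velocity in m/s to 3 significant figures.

For laminar flow, f = 64/Re with Re = ρVD/μ, so Darcy-Weisbach reduces to ΔP = 32μLV/D². Solving for V: V = ΔP·D²/(32μL) = 16·(0.258)²/(32·0.0156·25) = 0.08534 m/s.
Check: Re = ρVD/μ = 1110·0.08534·0.258/0.0156 = 1567 < 2300, so the laminar assumption holds.

V ≈ 0.0853 m/s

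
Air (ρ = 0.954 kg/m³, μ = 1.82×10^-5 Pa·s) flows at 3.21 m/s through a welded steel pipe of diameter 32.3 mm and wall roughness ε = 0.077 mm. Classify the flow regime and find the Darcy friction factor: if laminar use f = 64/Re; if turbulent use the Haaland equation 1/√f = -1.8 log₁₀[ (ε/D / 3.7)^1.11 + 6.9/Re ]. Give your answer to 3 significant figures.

Re = ρVD/μ = 0.954·3.21·0.0323/1.82e-05 = 5435.
Re > 4000 → turbulent. ε/D = 7.7e-05/0.0323 = 0.00238; Haaland: 1/√f = -1.8 log₁₀[0.000287 + 0.00127] = 5.054, so f = 0.03915.

f ≈ 0.0391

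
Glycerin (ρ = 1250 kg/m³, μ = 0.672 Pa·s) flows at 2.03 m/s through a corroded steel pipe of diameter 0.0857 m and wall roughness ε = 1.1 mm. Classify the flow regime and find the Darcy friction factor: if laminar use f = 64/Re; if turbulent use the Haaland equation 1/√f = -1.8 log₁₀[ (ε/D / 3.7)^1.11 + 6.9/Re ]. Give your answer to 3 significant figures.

f ≈ 0.198

Re = ρVD/μ = 1250·2.03·0.0857/0.672 = 323.6.
Re < 2300 → laminar, so f = 64/Re = 0.1978 (roughness is irrelevant in laminar flow).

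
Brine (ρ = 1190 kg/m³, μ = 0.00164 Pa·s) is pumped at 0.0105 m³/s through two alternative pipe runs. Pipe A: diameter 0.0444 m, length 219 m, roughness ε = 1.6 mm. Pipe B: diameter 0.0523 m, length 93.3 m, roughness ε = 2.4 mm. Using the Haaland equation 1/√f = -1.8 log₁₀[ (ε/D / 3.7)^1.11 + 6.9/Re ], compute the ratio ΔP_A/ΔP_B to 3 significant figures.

ΔP_A/ΔP_B ≈ 4.78

Pipe A: V = Q/A = 0.0105/0.001548 = 6.782 m/s; Re = 2.185e+05; ε/D = 0.036; Haaland → f = 0.06204; ΔP_A = f(L/D)(ρV²/2) = 8.374e+06 Pa.
Pipe B: V = Q/A = 0.0105/0.002148 = 4.888 m/s; Re = 1.855e+05; ε/D = 0.0459; Haaland → f = 0.06906; ΔP_B = f(L/D)(ρV²/2) = 1.751e+06 Pa.
ΔP_A/ΔP_B = 8.374e+06/1.751e+06 = 4.78.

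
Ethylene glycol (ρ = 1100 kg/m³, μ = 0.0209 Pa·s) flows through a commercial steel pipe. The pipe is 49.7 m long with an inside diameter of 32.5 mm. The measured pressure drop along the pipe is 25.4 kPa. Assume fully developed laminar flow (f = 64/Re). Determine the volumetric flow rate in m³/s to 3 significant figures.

For laminar flow, f = 64/Re with Re = ρVD/μ, so Darcy-Weisbach reduces to ΔP = 32μLV/D². Solving for V: V = ΔP·D²/(32μL) = 2.54e+04·(0.0325)²/(32·0.0209·49.7) = 0.8071 m/s.
Check: Re = ρVD/μ = 1100·0.8071·0.0325/0.0209 = 1381 < 2300, so the laminar assumption holds.
Q = V·A = 0.8071·(π/4·0.0325²) = 0.0006696 m³/s = 6.70×10^-4 m³/s.

Q ≈ 6.70×10^-4 m³/s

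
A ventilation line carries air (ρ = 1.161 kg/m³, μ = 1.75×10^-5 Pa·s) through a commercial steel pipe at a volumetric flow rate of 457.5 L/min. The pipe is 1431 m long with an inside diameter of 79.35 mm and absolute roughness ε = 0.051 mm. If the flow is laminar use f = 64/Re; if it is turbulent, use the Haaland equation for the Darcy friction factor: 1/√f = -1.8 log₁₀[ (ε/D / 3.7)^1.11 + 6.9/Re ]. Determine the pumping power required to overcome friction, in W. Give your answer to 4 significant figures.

Q = 457.5 L/min = 457.5/60000 = 0.007625 m³/s.
Cross-sectional area A = πD²/4 = π(0.07935)²/4 = 0.004945 m²; mean velocity V = Q/A = 0.007625/0.004945 = 1.542 m/s.
Reynolds number Re = ρVD/μ = 1.161 · 1.542 · 0.07935 / 1.75e-05 = 8117.
Re > 4000 → turbulent. Relative roughness ε/D = 5.1e-05/0.07935 = 0.000643. Haaland: 1/√f = -1.8 log₁₀[(0.000643/3.7)^1.11 + 6.9/8117] = -1.8 log₁₀[6.7e-05 + 0.00085] = 5.468, so f = 0.03345.
Darcy-Weisbach: ΔP = f(L/D)(ρV²/2) = 0.03345·(1431/0.07935)·(1.161·1.542²/2) = 0.03345·1.803e+04·1.38 = 832.5 Pa.
Pumping power P = QΔP = 0.007625·832.5 = 6.3481 W = 6.348 W.

P ≈ 6.348 W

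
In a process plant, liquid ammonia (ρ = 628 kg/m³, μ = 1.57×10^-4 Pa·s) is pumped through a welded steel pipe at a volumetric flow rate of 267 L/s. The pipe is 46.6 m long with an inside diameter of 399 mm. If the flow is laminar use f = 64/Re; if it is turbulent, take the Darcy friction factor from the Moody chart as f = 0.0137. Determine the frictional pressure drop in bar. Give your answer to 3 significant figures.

Q = 267 L/s = 267/1000 = 0.267 m³/s.
Cross-sectional area A = πD²/4 = π(0.399)²/4 = 0.125 m²; mean velocity V = Q/A = 0.267/0.125 = 2.135 m/s.
Reynolds number Re = ρVD/μ = 628 · 2.135 · 0.399 / 0.000157 = 3.408e+06.
Re > 4000 → turbulent; use the Moody-chart value f = 0.0137.
Darcy-Weisbach: ΔP = f(L/D)(ρV²/2) = 0.0137·(46.6/0.399)·(628·2.135²/2) = 0.0137·116.8·1432 = 2291 Pa.
ΔP = 2291 Pa = 0.0229 bar.

ΔP ≈ 0.0229 bar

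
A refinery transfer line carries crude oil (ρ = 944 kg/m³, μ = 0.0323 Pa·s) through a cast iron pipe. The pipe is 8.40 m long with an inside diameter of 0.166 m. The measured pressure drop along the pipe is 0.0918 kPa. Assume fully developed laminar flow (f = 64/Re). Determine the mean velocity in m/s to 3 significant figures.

For laminar flow, f = 64/Re with Re = ρVD/μ, so Darcy-Weisbach reduces to ΔP = 32μLV/D². Solving for V: V = ΔP·D²/(32μL) = 91.8·(0.166)²/(32·0.0323·8.4) = 0.2914 m/s.
Check: Re = ρVD/μ = 944·0.2914·0.166/0.0323 = 1414 < 2300, so the laminar assumption holds.

V ≈ 0.291 m/s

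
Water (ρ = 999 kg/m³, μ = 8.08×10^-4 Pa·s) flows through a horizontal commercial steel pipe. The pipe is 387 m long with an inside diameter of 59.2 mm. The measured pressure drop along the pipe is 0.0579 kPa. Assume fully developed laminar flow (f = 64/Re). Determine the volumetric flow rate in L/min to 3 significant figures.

Q ≈ 3.35 L/min

For laminar flow, f = 64/Re with Re = ρVD/μ, so Darcy-Weisbach reduces to ΔP = 32μLV/D². Solving for V: V = ΔP·D²/(32μL) = 57.9·(0.0592)²/(32·0.000808·387) = 0.02028 m/s.
Check: Re = ρVD/μ = 999·0.02028·0.0592/0.000808 = 1484 < 2300, so the laminar assumption holds.
Q = V·A = 0.02028·(π/4·0.0592²) = 5.582e-05 m³/s = 3.35 L/min.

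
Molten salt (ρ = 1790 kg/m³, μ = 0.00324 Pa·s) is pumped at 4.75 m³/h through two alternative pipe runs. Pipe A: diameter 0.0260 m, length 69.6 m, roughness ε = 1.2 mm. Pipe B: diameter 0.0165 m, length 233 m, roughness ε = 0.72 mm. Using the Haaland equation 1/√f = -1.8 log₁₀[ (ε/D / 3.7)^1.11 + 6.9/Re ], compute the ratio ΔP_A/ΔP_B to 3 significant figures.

ΔP_A/ΔP_B ≈ 0.0316

Pipe A: V = Q/A = 0.001319/0.0005309 = 2.485 m/s; Re = 3.57e+04; ε/D = 0.0462; Haaland → f = 0.06981; ΔP_A = f(L/D)(ρV²/2) = 1.033e+06 Pa.
Pipe B: V = Q/A = 0.001319/0.0002138 = 6.171 m/s; Re = 5.625e+04; ε/D = 0.0436; Haaland → f = 0.06783; ΔP_B = f(L/D)(ρV²/2) = 3.264e+07 Pa.
ΔP_A/ΔP_B = 1.033e+06/3.264e+07 = 0.0316.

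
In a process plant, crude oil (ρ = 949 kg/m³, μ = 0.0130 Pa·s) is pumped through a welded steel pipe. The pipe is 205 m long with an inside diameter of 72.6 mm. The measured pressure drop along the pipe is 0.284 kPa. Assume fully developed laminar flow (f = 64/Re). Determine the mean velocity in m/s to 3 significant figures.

V ≈ 0.0176 m/s

For laminar flow, f = 64/Re with Re = ρVD/μ, so Darcy-Weisbach reduces to ΔP = 32μLV/D². Solving for V: V = ΔP·D²/(32μL) = 284·(0.0726)²/(32·0.013·205) = 0.01755 m/s.
Check: Re = ρVD/μ = 949·0.01755·0.0726/0.013 = 93.03 < 2300, so the laminar assumption holds.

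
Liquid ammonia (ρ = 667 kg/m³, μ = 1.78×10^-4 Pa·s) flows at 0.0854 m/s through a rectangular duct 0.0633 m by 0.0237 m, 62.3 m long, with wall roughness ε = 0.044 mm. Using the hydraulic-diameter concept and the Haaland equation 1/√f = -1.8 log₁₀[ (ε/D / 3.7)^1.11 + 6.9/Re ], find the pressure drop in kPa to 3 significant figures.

ΔP ≈ 0.140 kPa

Hydraulic diameter D_h = 4A/P = 4·(0.0633·0.0237)/(2·(0.0633+0.0237)) = 0.006001/0.174 = 0.03449 m.
Re = ρVD_h/μ = 667·0.0854·0.03449/0.000178 = 1.104e+04.
ε/D_h = 4.4e-05/0.03449 = 0.00128; Haaland gives 1/√f = -1.8 log₁₀[0.000143+0.000625] = 5.606, so f = 0.03182.
ΔP = f(L/D_h)(ρV²/2) = 0.03182·62.3/0.03449·2.432 = 139.8 Pa.
ΔP = 0.140 kPa.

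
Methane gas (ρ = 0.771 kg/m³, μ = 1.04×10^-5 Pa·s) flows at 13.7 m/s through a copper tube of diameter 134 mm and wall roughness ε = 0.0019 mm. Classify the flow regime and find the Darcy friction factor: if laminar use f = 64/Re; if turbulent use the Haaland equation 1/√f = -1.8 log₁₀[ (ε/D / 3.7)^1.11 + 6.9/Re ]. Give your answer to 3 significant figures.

Re = ρVD/μ = 0.771·13.7·0.134/1.04e-05 = 1.361e+05.
Re > 4000 → turbulent. ε/D = 1.9e-06/0.134 = 1.42e-05; Haaland: 1/√f = -1.8 log₁₀[9.72e-07 + 5.07e-05] = 7.716, so f = 0.0168.

f ≈ 0.0168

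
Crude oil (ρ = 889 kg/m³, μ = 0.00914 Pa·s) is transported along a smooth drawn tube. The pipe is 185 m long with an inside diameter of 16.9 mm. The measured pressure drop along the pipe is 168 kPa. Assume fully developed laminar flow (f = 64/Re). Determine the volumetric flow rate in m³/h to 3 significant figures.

Q ≈ 0.716 m³/h

For laminar flow, f = 64/Re with Re = ρVD/μ, so Darcy-Weisbach reduces to ΔP = 32μLV/D². Solving for V: V = ΔP·D²/(32μL) = 1.68e+05·(0.0169)²/(32·0.00914·185) = 0.8868 m/s.
Check: Re = ρVD/μ = 889·0.8868·0.0169/0.00914 = 1458 < 2300, so the laminar assumption holds.
Q = V·A = 0.8868·(π/4·0.0169²) = 0.0001989 m³/s = 0.716 m³/h.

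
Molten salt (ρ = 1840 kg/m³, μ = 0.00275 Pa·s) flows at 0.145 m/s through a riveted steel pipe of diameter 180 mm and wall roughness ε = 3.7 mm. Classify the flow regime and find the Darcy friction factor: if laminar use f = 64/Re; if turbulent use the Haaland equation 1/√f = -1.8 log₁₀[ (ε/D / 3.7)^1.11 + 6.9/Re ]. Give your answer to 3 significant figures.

f ≈ 0.0513

Re = ρVD/μ = 1840·0.145·0.18/0.00275 = 1.746e+04.
Re > 4000 → turbulent. ε/D = 0.0037/0.18 = 0.0206; Haaland: 1/√f = -1.8 log₁₀[0.00314 + 0.000395] = 4.413, so f = 0.05134.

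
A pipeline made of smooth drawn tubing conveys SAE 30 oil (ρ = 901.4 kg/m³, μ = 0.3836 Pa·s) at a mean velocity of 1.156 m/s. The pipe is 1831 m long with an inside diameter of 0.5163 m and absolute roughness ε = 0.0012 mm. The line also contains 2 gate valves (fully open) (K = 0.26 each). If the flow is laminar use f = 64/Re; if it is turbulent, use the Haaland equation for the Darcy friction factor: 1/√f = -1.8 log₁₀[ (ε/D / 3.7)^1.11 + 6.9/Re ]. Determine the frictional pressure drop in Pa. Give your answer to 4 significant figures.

ΔP ≈ 97780 Pa

Reynolds number Re = ρVD/μ = 901.4 · 1.156 · 0.5163 / 0.384 = 1402.
Re < 2300 → laminar flow, so f = 64/Re = 64/1402 = 0.04563 (the turbulent correlation is not needed).
Total minor-loss coefficient ΣK = 2·0.26 = 0.52.
ΔP = [f·L/D + ΣK]·(ρV²/2) = [0.04563·1831/0.5163 + 0.52]·(901.4·1.156²/2) = [161.8 + 0.52]·602.3 = 9.778e+04 Pa.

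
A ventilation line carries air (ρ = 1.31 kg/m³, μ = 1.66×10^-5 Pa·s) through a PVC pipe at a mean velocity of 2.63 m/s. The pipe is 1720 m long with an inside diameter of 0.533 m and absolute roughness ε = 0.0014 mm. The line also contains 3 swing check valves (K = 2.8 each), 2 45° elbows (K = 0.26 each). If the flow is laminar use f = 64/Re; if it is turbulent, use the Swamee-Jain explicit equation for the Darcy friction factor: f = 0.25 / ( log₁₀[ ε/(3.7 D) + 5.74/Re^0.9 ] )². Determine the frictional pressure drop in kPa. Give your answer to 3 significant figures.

ΔP ≈ 0.296 kPa

Reynolds number Re = ρVD/μ = 1.31 · 2.63 · 0.533 / 1.66e-05 = 1.106e+05.
Re > 4000 → turbulent. Relative roughness ε/D = 1.4e-06/0.533 = 2.63e-06. Swamee-Jain: f = 0.25/(log₁₀[2.63e-06/3.7 + 5.74/1.106e+05^0.9])² = 0.25/(log₁₀[7.1e-07 + 0.000166])² = 0.25/(-3.779)² = 0.01751.
Total minor-loss coefficient ΣK = 3·2.8 + 2·0.26 = 8.92.
ΔP = [f·L/D + ΣK]·(ρV²/2) = [0.01751·1720/0.533 + 8.92]·(1.31·2.63²/2) = [56.5 + 8.92]·4.531 = 296.4 Pa.
ΔP = 296.4 Pa = 0.296 kPa.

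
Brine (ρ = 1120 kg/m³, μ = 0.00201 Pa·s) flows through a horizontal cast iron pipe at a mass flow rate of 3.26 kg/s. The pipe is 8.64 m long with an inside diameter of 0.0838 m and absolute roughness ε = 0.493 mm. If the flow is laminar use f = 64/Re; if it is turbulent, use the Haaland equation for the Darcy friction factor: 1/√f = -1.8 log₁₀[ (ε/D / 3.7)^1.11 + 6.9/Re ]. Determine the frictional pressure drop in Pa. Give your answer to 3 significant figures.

ΔP ≈ 561 Pa

A = πD²/4 = π(0.0838)²/4 = 0.005515 m²; mean velocity V = ṁ/(ρA) = 3.26/(1120 · 0.005515) = 0.5277 m/s.
Reynolds number Re = ρVD/μ = 1120 · 0.5277 · 0.0838 / 0.00201 = 2.464e+04.
Re > 4000 → turbulent. Relative roughness ε/D = 0.000493/0.0838 = 0.00588. Haaland: 1/√f = -1.8 log₁₀[(0.00588/3.7)^1.11 + 6.9/2.464e+04] = -1.8 log₁₀[0.000783 + 0.00028] = 5.353, so f = 0.0349.
Darcy-Weisbach: ΔP = f(L/D)(ρV²/2) = 0.0349·(8.64/0.0838)·(1120·0.5277²/2) = 0.0349·103.1·156 = 561.3 Pa.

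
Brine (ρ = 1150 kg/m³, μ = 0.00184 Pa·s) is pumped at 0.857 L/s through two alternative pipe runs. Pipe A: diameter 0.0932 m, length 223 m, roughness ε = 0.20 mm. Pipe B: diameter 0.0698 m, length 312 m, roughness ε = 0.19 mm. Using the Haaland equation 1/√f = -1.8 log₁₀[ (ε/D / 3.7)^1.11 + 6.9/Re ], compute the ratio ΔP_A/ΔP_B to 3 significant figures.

ΔP_A/ΔP_B ≈ 0.176

Pipe A: V = Q/A = 0.000857/0.006822 = 0.1256 m/s; Re = 7317; ε/D = 0.00215; Haaland → f = 0.03616; ΔP_A = f(L/D)(ρV²/2) = 785.2 Pa.
Pipe B: V = Q/A = 0.000857/0.003826 = 0.224 m/s; Re = 9770; ε/D = 0.00272; Haaland → f = 0.03468; ΔP_B = f(L/D)(ρV²/2) = 4470 Pa.
ΔP_A/ΔP_B = 785.2/4470 = 0.176.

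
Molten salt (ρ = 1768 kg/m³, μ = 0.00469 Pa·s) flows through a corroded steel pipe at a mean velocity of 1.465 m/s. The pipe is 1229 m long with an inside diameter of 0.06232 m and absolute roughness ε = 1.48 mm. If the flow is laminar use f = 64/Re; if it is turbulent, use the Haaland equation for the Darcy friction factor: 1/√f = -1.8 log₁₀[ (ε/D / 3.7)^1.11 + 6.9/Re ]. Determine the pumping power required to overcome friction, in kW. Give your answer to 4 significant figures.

Reynolds number Re = ρVD/μ = 1768 · 1.465 · 0.06232 / 0.00469 = 3.442e+04.
Re > 4000 → turbulent. Relative roughness ε/D = 0.00148/0.06232 = 0.0237. Haaland: 1/√f = -1.8 log₁₀[(0.0237/3.7)^1.11 + 6.9/3.442e+04] = -1.8 log₁₀[0.00368 + 0.0002] = 4.339, so f = 0.05311.
Darcy-Weisbach: ΔP = f(L/D)(ρV²/2) = 0.05311·(1229/0.06232)·(1768·1.465²/2) = 0.05311·1.972e+04·1897 = 1.987e+06 Pa.
Q = V·A = 1.465·0.00305 = 0.004469 m³/s.
Pumping power P = QΔP = 0.004469·1.987e+06 = 8879.6 W = 8.880 kW.

P ≈ 8.880 kW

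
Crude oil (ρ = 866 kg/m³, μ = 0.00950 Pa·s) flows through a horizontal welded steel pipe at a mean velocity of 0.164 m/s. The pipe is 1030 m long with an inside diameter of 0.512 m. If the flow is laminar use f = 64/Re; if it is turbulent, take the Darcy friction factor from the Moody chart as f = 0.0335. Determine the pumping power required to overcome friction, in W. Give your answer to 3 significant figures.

P ≈ 26.5 W

Reynolds number Re = ρVD/μ = 866 · 0.164 · 0.512 / 0.0095 = 7654.
Re > 4000 → turbulent; use the Moody-chart value f = 0.0335.
Darcy-Weisbach: ΔP = f(L/D)(ρV²/2) = 0.0335·(1030/0.512)·(866·0.164²/2) = 0.0335·2012·11.65 = 784.9 Pa.
Q = V·A = 0.164·0.2059 = 0.03377 m³/s.
Pumping power P = QΔP = 0.03377·784.9 = 26.50 W = 26.5 W.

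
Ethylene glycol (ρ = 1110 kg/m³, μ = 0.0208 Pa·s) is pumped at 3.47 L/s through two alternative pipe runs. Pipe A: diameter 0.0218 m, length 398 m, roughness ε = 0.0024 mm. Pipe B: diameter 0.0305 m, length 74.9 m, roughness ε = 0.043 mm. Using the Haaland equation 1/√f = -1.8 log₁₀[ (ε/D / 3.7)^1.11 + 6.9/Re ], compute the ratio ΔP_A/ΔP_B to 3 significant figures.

ΔP_A/ΔP_B ≈ 24.8

Pipe A: V = Q/A = 0.00347/0.0003733 = 9.297 m/s; Re = 1.082e+04; ε/D = 0.00011; Haaland → f = 0.03035; ΔP_A = f(L/D)(ρV²/2) = 2.658e+07 Pa.
Pipe B: V = Q/A = 0.00347/0.0007306 = 4.749 m/s; Re = 7730; ε/D = 0.00141; Haaland → f = 0.03481; ΔP_B = f(L/D)(ρV²/2) = 1.07e+06 Pa.
ΔP_A/ΔP_B = 2.658e+07/1.07e+06 = 24.8.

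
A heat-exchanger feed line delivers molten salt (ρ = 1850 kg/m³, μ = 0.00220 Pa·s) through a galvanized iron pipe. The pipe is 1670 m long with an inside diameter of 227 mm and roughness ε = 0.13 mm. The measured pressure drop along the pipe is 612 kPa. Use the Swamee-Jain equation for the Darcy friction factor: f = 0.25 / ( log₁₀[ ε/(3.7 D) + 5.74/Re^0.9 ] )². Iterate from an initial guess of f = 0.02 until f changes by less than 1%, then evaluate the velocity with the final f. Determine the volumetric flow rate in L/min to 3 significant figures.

Q ≈ 5370 L/min

Rearranging Darcy-Weisbach: V = √(2·ΔP·D/(f·L·ρ)). With ε/D = 0.00013/0.227 = 0.000573, iterate starting from f = 0.02:
  f = 0.02 → V = √(2·6.12e+05·0.227/(0.02·1670·1850)) = 2.121 m/s; Re = ρVD/μ = 4.048e+05; f → 0.01841
  f = 0.01841 → V = 2.21 m/s; Re = 4.219e+05; f → 0.01837
Converged (Δf/f < 1%). With the final f = 0.01837: V = √(2·6.12e+05·0.227/(0.01837·1670·1850)) = 2.213 m/s.
Q = V·A = 2.213·(π/4·0.227²) = 0.08955 m³/s = 5370 L/min.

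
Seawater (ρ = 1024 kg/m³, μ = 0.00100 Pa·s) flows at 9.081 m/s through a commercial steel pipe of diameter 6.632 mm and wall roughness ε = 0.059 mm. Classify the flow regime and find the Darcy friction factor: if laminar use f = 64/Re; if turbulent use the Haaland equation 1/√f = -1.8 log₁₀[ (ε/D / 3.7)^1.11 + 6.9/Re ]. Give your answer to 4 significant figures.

f ≈ 0.03748

Re = ρVD/μ = 1024·9.081·0.006632/0.001 = 6.167e+04.
Re > 4000 → turbulent. ε/D = 5.9e-05/0.006632 = 0.0089; Haaland: 1/√f = -1.8 log₁₀[0.00124 + 0.000112] = 5.165, so f = 0.03748.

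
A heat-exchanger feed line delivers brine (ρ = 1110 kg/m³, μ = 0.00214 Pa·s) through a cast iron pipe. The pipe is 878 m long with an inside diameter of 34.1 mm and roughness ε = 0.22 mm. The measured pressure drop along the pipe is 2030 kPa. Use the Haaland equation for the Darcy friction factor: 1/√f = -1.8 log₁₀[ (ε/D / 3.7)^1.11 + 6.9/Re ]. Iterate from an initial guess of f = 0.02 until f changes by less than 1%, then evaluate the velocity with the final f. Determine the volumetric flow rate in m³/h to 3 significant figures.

Q ≈ 6.63 m³/h

Rearranging Darcy-Weisbach: V = √(2·ΔP·D/(f·L·ρ)). With ε/D = 0.00022/0.0341 = 0.00645, iterate starting from f = 0.02:
  f = 0.02 → V = √(2·2.03e+06·0.0341/(0.02·878·1110)) = 2.665 m/s; Re = ρVD/μ = 4.714e+04; f → 0.03443
  f = 0.03443 → V = 2.031 m/s; Re = 3.593e+04; f → 0.03487
  f = 0.03487 → V = 2.018 m/s; Re = 3.57e+04; f → 0.03488
Converged (Δf/f < 1%). With the final f = 0.03488: V = √(2·2.03e+06·0.0341/(0.03488·878·1110)) = 2.018 m/s.
Q = V·A = 2.018·(π/4·0.0341²) = 0.001843 m³/s = 6.63 m³/h.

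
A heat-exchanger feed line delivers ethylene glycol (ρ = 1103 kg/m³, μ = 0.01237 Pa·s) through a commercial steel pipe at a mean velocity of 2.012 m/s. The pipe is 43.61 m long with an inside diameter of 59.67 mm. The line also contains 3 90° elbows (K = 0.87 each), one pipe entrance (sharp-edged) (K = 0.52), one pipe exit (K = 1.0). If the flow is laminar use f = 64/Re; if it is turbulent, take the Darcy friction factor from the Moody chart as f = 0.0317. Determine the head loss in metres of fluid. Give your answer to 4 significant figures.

h_f ≈ 5.632 m

Reynolds number Re = ρVD/μ = 1103 · 2.012 · 0.05967 / 0.0124 = 1.071e+04.
Re > 4000 → turbulent; use the Moody-chart value f = 0.0317.
Total minor-loss coefficient ΣK = 3·0.87 + 1·0.52 + 1·1 = 4.13.
ΔP = [f·L/D + ΣK]·(ρV²/2) = [0.0317·43.61/0.05967 + 4.13]·(1103·2.012²/2) = [23.17 + 4.13]·2233 = 6.094e+04 Pa.
Head loss h_f = ΔP/(ρg) = 6.094e+04/(1103·9.81) = 5.632 m.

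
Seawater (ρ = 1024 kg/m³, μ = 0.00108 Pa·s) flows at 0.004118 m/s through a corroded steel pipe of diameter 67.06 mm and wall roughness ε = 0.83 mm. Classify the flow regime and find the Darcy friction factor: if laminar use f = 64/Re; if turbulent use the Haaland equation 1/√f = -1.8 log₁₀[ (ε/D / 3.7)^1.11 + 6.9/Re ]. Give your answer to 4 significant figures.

f ≈ 0.2444

Re = ρVD/μ = 1024·0.004118·0.06706/0.00108 = 261.8.
Re < 2300 → laminar, so f = 64/Re = 0.2444 (roughness is irrelevant in laminar flow).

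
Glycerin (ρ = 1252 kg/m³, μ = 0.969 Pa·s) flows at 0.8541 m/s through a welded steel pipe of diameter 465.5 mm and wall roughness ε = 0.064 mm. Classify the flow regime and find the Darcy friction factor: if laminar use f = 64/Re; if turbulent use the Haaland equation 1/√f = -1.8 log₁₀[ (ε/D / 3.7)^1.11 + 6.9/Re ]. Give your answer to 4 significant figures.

f ≈ 0.1246

Re = ρVD/μ = 1252·0.8541·0.4655/0.969 = 513.7.
Re < 2300 → laminar, so f = 64/Re = 0.1246 (roughness is irrelevant in laminar flow).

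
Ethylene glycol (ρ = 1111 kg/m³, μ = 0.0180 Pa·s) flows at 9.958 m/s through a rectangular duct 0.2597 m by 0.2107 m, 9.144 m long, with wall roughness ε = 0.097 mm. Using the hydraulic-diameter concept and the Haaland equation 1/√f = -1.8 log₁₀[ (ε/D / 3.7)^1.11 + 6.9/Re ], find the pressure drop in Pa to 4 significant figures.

ΔP ≈ 40800 Pa

Hydraulic diameter D_h = 4A/P = 4·(0.2597·0.2107)/(2·(0.2597+0.2107)) = 0.2189/0.9408 = 0.2326 m.
Re = ρVD_h/μ = 1111·9.958·0.2326/0.018 = 1.43e+05.
ε/D_h = 9.7e-05/0.2326 = 0.000417; Haaland gives 1/√f = -1.8 log₁₀[4.15e-05+4.83e-05] = 7.285, so f = 0.01884.
ΔP = f(L/D_h)(ρV²/2) = 0.01884·9.144/0.2326·5.508e+04 = 4.08e+04 Pa.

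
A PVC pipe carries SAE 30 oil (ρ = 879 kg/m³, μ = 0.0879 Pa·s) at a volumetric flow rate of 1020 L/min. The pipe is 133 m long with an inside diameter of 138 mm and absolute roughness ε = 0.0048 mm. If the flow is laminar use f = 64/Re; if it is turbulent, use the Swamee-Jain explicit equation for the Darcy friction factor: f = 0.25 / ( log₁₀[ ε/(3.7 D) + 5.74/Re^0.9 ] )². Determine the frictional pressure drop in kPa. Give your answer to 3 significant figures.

ΔP ≈ 22.3 kPa

Q = 1020 L/min = 1020/60000 = 0.017 m³/s.
Cross-sectional area A = πD²/4 = π(0.138)²/4 = 0.01496 m²; mean velocity V = Q/A = 0.017/0.01496 = 1.137 m/s.
Reynolds number Re = ρVD/μ = 879 · 1.137 · 0.138 / 0.0879 = 1568.
Re < 2300 → laminar flow, so f = 64/Re = 64/1568 = 0.0408 (the turbulent correlation is not needed).
Darcy-Weisbach: ΔP = f(L/D)(ρV²/2) = 0.0408·(133/0.138)·(879·1.137²/2) = 0.0408·963.8·567.8 = 2.233e+04 Pa.
ΔP = 2.233e+04 Pa = 22.3 kPa.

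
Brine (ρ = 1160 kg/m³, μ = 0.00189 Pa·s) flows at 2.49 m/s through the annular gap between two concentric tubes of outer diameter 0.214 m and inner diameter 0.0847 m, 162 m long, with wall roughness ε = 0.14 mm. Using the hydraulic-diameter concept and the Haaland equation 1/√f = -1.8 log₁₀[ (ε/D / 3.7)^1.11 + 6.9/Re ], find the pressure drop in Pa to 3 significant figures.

ΔP ≈ 95700 Pa

Hydraulic diameter D_h = 4A/P = D_o - D_i = 0.214 - 0.0847 = 0.1293 m.
Re = ρVD_h/μ = 1160·2.49·0.1293/0.00189 = 1.976e+05.
ε/D_h = 0.00014/0.1293 = 0.00108; Haaland gives 1/√f = -1.8 log₁₀[0.00012+3.49e-05] = 6.86, so f = 0.02125.
ΔP = f(L/D_h)(ρV²/2) = 0.02125·162/0.1293·3596 = 9.574e+04 Pa.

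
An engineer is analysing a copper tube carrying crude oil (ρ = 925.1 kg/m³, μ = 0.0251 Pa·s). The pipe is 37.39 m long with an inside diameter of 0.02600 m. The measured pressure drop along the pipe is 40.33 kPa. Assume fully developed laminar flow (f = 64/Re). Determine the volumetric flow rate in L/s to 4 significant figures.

Q ≈ 0.4820 L/s

For laminar flow, f = 64/Re with Re = ρVD/μ, so Darcy-Weisbach reduces to ΔP = 32μLV/D². Solving for V: V = ΔP·D²/(32μL) = 4.033e+04·(0.026)²/(32·0.0251·37.39) = 0.9078 m/s.
Check: Re = ρVD/μ = 925.1·0.9078·0.026/0.0251 = 869.9 < 2300, so the laminar assumption holds.
Q = V·A = 0.9078·(π/4·0.026²) = 0.000482 m³/s = 0.4820 L/s.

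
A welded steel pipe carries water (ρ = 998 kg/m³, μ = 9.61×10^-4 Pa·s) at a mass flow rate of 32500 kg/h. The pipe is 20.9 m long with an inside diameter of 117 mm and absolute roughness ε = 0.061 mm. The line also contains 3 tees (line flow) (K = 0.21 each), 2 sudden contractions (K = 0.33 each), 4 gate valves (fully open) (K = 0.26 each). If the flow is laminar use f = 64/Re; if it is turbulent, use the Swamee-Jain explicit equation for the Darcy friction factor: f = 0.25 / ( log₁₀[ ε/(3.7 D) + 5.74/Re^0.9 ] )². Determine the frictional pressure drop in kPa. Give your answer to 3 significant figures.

ṁ = 32500 kg/h = 32500/3600 = 9.028 kg/s.
A = πD²/4 = π(0.117)²/4 = 0.01075 m²; mean velocity V = ṁ/(ρA) = 9.028/(998 · 0.01075) = 0.8414 m/s.
Reynolds number Re = ρVD/μ = 998 · 0.8414 · 0.117 / 0.000961 = 1.022e+05.
Re > 4000 → turbulent. Relative roughness ε/D = 6.1e-05/0.117 = 0.000521. Swamee-Jain: f = 0.25/(log₁₀[0.000521/3.7 + 5.74/1.022e+05^0.9])² = 0.25/(log₁₀[0.000141 + 0.000178])² = 0.25/(-3.496)² = 0.02045.
Total minor-loss coefficient ΣK = 3·0.21 + 2·0.33 + 4·0.26 = 2.33.
ΔP = [f·L/D + ΣK]·(ρV²/2) = [0.02045·20.9/0.117 + 2.33]·(998·0.8414²/2) = [3.653 + 2.33]·353.2 = 2113 Pa.
ΔP = 2113 Pa = 2.11 kPa.

ΔP ≈ 2.11 kPa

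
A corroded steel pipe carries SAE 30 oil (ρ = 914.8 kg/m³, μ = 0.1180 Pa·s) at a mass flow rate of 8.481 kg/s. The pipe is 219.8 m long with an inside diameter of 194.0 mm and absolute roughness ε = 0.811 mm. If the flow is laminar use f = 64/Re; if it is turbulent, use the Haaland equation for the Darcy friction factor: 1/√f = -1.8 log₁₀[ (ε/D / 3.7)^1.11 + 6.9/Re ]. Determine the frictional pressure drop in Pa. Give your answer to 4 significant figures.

A = πD²/4 = π(0.194)²/4 = 0.02956 m²; mean velocity V = ṁ/(ρA) = 8.481/(914.8 · 0.02956) = 0.3136 m/s.
Reynolds number Re = ρVD/μ = 914.8 · 0.3136 · 0.194 / 0.118 = 471.7.
Re < 2300 → laminar flow, so f = 64/Re = 64/471.7 = 0.1357 (the turbulent correlation is not needed).
Darcy-Weisbach: ΔP = f(L/D)(ρV²/2) = 0.1357·(219.8/0.194)·(914.8·0.3136²/2) = 0.1357·1133·44.99 = 6916 Pa.

ΔP ≈ 6916 Pa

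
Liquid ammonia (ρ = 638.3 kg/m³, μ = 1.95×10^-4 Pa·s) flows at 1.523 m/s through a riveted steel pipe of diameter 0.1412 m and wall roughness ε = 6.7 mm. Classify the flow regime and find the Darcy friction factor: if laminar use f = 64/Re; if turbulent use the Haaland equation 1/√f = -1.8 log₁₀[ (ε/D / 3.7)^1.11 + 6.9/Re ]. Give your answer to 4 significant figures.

Re = ρVD/μ = 638.3·1.523·0.1412/0.000195 = 7.039e+05.
Re > 4000 → turbulent. ε/D = 0.0067/0.1412 = 0.0475; Haaland: 1/√f = -1.8 log₁₀[0.00794 + 9.8e-06] = 3.779, so f = 0.07002.

f ≈ 0.07002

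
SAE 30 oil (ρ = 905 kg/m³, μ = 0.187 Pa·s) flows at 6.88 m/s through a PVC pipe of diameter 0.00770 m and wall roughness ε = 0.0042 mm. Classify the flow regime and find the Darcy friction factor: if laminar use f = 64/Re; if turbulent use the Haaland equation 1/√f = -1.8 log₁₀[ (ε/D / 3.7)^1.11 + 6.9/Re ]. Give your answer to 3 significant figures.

Re = ρVD/μ = 905·6.88·0.0077/0.187 = 256.4.
Re < 2300 → laminar, so f = 64/Re = 0.2496 (roughness is irrelevant in laminar flow).

f ≈ 0.250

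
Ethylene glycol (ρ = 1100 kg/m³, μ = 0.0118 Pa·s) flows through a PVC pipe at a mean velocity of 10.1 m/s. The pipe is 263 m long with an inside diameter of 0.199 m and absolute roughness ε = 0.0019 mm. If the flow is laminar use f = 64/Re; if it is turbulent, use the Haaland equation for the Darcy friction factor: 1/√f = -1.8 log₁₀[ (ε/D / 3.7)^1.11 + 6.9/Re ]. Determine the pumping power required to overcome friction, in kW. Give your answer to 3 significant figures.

P ≈ 367 kW

Reynolds number Re = ρVD/μ = 1100 · 10.1 · 0.199 / 0.0118 = 1.874e+05.
Re > 4000 → turbulent. Relative roughness ε/D = 1.9e-06/0.199 = 9.55e-06. Haaland: 1/√f = -1.8 log₁₀[(9.55e-06/3.7)^1.11 + 6.9/1.874e+05] = -1.8 log₁₀[6.27e-07 + 3.68e-05] = 7.968, so f = 0.01575.
Darcy-Weisbach: ΔP = f(L/D)(ρV²/2) = 0.01575·(263/0.199)·(1100·10.1²/2) = 0.01575·1322·5.611e+04 = 1.168e+06 Pa.
Q = V·A = 10.1·0.0311 = 0.3141 m³/s.
Pumping power P = QΔP = 0.3141·1.168e+06 = 366900 W = 367 kW.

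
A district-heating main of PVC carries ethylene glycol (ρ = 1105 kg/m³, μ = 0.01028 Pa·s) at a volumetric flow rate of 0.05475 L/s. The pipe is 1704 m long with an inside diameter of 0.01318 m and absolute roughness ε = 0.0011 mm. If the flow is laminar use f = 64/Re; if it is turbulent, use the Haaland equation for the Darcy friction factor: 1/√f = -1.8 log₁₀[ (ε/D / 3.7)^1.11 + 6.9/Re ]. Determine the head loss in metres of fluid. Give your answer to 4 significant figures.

h_f ≈ 119.5 m

Q = 0.05475 L/s = 0.05475/1000 = 5.475e-05 m³/s.
Cross-sectional area A = πD²/4 = π(0.01318)²/4 = 0.0001364 m²; mean velocity V = Q/A = 5.475e-05/0.0001364 = 0.4013 m/s.
Reynolds number Re = ρVD/μ = 1105 · 0.4013 · 0.01318 / 0.0103 = 568.5.
Re < 2300 → laminar flow, so f = 64/Re = 64/568.5 = 0.1126 (the turbulent correlation is not needed).
Darcy-Weisbach: ΔP = f(L/D)(ρV²/2) = 0.1126·(1704/0.01318)·(1105·0.4013²/2) = 0.1126·1.293e+05·88.97 = 1.295e+06 Pa.
Head loss h_f = ΔP/(ρg) = 1.295e+06/(1105·9.81) = 119.5 m.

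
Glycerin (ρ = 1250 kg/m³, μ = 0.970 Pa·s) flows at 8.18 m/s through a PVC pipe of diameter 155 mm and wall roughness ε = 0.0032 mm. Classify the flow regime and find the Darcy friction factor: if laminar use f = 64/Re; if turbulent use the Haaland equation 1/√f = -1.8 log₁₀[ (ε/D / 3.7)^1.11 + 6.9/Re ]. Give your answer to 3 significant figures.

Re = ρVD/μ = 1250·8.18·0.155/0.97 = 1634.
Re < 2300 → laminar, so f = 64/Re = 0.03917 (roughness is irrelevant in laminar flow).

f ≈ 0.0392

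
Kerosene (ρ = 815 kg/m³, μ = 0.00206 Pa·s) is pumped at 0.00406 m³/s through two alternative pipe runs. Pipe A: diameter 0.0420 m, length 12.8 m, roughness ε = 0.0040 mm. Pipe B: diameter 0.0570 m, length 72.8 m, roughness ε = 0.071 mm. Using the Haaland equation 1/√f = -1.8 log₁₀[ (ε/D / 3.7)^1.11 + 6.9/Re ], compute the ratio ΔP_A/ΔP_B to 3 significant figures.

Pipe A: V = Q/A = 0.00406/0.001385 = 2.93 m/s; Re = 4.869e+04; ε/D = 9.52e-05; Haaland → f = 0.0211; ΔP_A = f(L/D)(ρV²/2) = 2.25e+04 Pa.
Pipe B: V = Q/A = 0.00406/0.002552 = 1.591 m/s; Re = 3.588e+04; ε/D = 0.00125; Haaland → f = 0.0255; ΔP_B = f(L/D)(ρV²/2) = 3.36e+04 Pa.
ΔP_A/ΔP_B = 2.25e+04/3.36e+04 = 0.670.

ΔP_A/ΔP_B ≈ 0.670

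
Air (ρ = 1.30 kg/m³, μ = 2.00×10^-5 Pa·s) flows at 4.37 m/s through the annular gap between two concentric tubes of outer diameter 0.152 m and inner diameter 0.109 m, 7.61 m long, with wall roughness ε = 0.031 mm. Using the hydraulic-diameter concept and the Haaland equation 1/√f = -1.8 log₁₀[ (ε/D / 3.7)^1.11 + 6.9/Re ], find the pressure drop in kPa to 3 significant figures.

ΔP ≈ 0.0665 kPa

Hydraulic diameter D_h = 4A/P = D_o - D_i = 0.152 - 0.109 = 0.043 m.
Re = ρVD_h/μ = 1.3·4.37·0.043/2e-05 = 1.221e+04.
ε/D_h = 3.1e-05/0.043 = 0.000721; Haaland gives 1/√f = -1.8 log₁₀[7.61e-05+0.000565] = 5.748, so f = 0.03027.
ΔP = f(L/D_h)(ρV²/2) = 0.03027·7.61/0.043·12.41 = 66.5 Pa.
ΔP = 0.0665 kPa.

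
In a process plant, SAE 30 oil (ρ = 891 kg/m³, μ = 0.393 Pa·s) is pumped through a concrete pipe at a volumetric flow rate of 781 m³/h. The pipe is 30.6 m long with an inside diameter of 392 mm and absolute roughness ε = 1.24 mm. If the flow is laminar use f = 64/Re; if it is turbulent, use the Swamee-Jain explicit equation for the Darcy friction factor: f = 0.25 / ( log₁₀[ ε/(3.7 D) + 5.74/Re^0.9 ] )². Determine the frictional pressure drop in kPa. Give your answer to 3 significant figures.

Q = 781 m³/h = 781/3600 = 0.2169 m³/s.
Cross-sectional area A = πD²/4 = π(0.392)²/4 = 0.1207 m²; mean velocity V = Q/A = 0.2169/0.1207 = 1.798 m/s.
Reynolds number Re = ρVD/μ = 891 · 1.798 · 0.392 / 0.393 = 1598.
Re < 2300 → laminar flow, so f = 64/Re = 64/1598 = 0.04006 (the turbulent correlation is not needed).
Darcy-Weisbach: ΔP = f(L/D)(ρV²/2) = 0.04006·(30.6/0.392)·(891·1.798²/2) = 0.04006·78.06·1440 = 4502 Pa.
ΔP = 4502 Pa = 4.50 kPa.

ΔP ≈ 4.50 kPa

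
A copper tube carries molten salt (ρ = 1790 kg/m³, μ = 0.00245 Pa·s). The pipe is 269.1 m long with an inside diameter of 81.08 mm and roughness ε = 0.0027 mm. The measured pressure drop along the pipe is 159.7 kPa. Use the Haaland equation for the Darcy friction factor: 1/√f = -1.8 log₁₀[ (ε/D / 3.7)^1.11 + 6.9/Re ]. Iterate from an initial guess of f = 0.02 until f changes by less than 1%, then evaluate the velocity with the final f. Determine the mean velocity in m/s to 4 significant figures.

V ≈ 1.735 m/s

Rearranging Darcy-Weisbach: V = √(2·ΔP·D/(f·L·ρ)). With ε/D = 2.7e-06/0.08108 = 3.33e-05, iterate starting from f = 0.02:
  f = 0.02 → V = √(2·1.597e+05·0.08108/(0.02·269.1·1790)) = 1.64 m/s; Re = ρVD/μ = 9.712e+04; f → 0.01806
  f = 0.01806 → V = 1.725 m/s; Re = 1.022e+05; f → 0.01788
  f = 0.01788 → V = 1.734 m/s; Re = 1.027e+05; f → 0.01786
Converged (Δf/f < 1%). With the final f = 0.01786: V = √(2·1.597e+05·0.08108/(0.01786·269.1·1790)) = 1.735 m/s.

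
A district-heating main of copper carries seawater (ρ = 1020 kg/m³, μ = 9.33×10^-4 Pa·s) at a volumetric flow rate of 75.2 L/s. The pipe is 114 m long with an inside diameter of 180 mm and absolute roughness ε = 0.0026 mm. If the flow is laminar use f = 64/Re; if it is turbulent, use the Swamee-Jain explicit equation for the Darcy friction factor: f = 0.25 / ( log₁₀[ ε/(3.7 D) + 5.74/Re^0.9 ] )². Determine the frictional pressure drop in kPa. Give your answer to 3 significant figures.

Q = 75.2 L/s = 75.2/1000 = 0.0752 m³/s.
Cross-sectional area A = πD²/4 = π(0.18)²/4 = 0.02545 m²; mean velocity V = Q/A = 0.0752/0.02545 = 2.955 m/s.
Reynolds number Re = ρVD/μ = 1020 · 2.955 · 0.18 / 0.000933 = 5.815e+05.
Re > 4000 → turbulent. Relative roughness ε/D = 2.6e-06/0.18 = 1.44e-05. Swamee-Jain: f = 0.25/(log₁₀[1.44e-05/3.7 + 5.74/5.815e+05^0.9])² = 0.25/(log₁₀[3.9e-06 + 3.72e-05])² = 0.25/(-4.386)² = 0.013.
Darcy-Weisbach: ΔP = f(L/D)(ρV²/2) = 0.013·(114/0.18)·(1020·2.955²/2) = 0.013·633.3·4454 = 3.666e+04 Pa.
ΔP = 3.666e+04 Pa = 36.7 kPa.

ΔP ≈ 36.7 kPa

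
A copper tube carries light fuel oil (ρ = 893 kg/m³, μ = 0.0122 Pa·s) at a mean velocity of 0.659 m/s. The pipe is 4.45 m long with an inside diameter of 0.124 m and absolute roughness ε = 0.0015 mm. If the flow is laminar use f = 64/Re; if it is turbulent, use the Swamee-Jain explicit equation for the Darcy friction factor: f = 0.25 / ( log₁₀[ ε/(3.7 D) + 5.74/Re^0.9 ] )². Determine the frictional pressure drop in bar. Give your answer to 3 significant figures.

ΔP ≈ 0.00250 bar

Reynolds number Re = ρVD/μ = 893 · 0.659 · 0.124 / 0.0122 = 5981.
Re > 4000 → turbulent. Relative roughness ε/D = 1.5e-06/0.124 = 1.21e-05. Swamee-Jain: f = 0.25/(log₁₀[1.21e-05/3.7 + 5.74/5981^0.9])² = 0.25/(log₁₀[3.27e-06 + 0.00229])² = 0.25/(-2.64)² = 0.03588.
Darcy-Weisbach: ΔP = f(L/D)(ρV²/2) = 0.03588·(4.45/0.124)·(893·0.659²/2) = 0.03588·35.89·193.9 = 249.7 Pa.
ΔP = 249.7 Pa = 0.00250 bar.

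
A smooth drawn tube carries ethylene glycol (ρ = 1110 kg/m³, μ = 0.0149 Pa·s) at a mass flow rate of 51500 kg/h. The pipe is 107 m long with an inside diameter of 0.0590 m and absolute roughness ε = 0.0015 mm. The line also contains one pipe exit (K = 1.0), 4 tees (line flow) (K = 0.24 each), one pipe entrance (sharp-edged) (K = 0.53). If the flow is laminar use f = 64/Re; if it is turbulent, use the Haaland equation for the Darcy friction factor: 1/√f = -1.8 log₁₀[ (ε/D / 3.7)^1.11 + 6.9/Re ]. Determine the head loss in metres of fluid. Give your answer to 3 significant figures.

ṁ = 51500 kg/h = 51500/3600 = 14.31 kg/s.
A = πD²/4 = π(0.059)²/4 = 0.002734 m²; mean velocity V = ṁ/(ρA) = 14.31/(1110 · 0.002734) = 4.714 m/s.
Reynolds number Re = ρVD/μ = 1110 · 4.714 · 0.059 / 0.0149 = 2.072e+04.
Re > 4000 → turbulent. Relative roughness ε/D = 1.5e-06/0.059 = 2.54e-05. Haaland: 1/√f = -1.8 log₁₀[(2.54e-05/3.7)^1.11 + 6.9/2.072e+04] = -1.8 log₁₀[1.86e-06 + 0.000333] = 6.255, so f = 0.02556.
Total minor-loss coefficient ΣK = 1·1 + 4·0.24 + 1·0.53 = 2.49.
ΔP = [f·L/D + ΣK]·(ρV²/2) = [0.02556·107/0.059 + 2.49]·(1110·4.714²/2) = [46.35 + 2.49]·1.233e+04 = 6.023e+05 Pa.
Head loss h_f = ΔP/(ρg) = 6.023e+05/(1110·9.81) = 55.3 m.

h_f ≈ 55.3 m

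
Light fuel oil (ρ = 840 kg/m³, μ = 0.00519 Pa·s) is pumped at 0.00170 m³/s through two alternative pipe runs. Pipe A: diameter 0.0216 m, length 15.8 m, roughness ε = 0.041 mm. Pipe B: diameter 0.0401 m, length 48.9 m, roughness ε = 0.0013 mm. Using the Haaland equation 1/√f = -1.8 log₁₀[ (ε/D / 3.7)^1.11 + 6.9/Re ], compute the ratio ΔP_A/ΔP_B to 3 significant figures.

ΔP_A/ΔP_B ≈ 6.74

Pipe A: V = Q/A = 0.0017/0.0003664 = 4.639 m/s; Re = 1.622e+04; ε/D = 0.0019; Haaland → f = 0.03037; ΔP_A = f(L/D)(ρV²/2) = 2.008e+05 Pa.
Pipe B: V = Q/A = 0.0017/0.001263 = 1.346 m/s; Re = 8736; ε/D = 3.24e-05; Haaland → f = 0.03209; ΔP_B = f(L/D)(ρV²/2) = 2.978e+04 Pa.
ΔP_A/ΔP_B = 2.008e+05/2.978e+04 = 6.74.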